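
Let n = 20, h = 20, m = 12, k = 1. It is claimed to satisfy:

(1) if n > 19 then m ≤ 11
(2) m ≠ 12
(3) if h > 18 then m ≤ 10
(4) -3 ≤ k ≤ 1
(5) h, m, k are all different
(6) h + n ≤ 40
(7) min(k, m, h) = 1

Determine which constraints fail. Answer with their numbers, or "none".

Violated: 1, 2, and 3.

(1) n = 20 > 19, so we need m ≤ 11; but m = 12 > 11  no
(2) m = 12, but 12 is required to differ  no
(3) h = 20 > 18, so we need m ≤ 10; but m = 12 > 10  no
(4) k = 1 lies in [-3, 1]  yes
(5) values 20, 12, 1 are pairwise distinct  yes
(6) h + n = 20 + 20 = 40; 40 ≤ 40  yes
(7) min(1, 12, 20) = 1  yes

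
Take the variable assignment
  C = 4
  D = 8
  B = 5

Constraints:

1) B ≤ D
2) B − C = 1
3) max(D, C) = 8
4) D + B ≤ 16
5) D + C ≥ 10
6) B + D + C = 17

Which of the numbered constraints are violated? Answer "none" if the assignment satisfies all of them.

1) B = 5, D = 8; 5 ≤ 8 — holds.
2) B − C = 5 − 4 = 1 — holds.
3) max(8, 4) = 8 — holds.
4) D + B = 8 + 5 = 13; 13 ≤ 16 — holds.
5) D + C = 8 + 4 = 12; 12 ≥ 10 — holds.
6) B + D + C = 5 + 8 + 4 = 17 — holds.

The assignment satisfies every constraint.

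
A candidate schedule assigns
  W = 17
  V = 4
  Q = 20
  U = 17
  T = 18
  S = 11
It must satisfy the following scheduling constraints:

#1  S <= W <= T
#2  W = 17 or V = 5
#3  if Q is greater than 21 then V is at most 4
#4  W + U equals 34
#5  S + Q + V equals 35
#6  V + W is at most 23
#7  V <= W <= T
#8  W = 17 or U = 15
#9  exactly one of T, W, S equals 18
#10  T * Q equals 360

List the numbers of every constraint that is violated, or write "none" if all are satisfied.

#1 values 11 <= 17 <= 18 — holds.
#2 W = 17 = 17 (first disjunct) — holds.
#3 Q = 20, not > 21; antecedent false, conditional vacuously true — holds.
#4 W + U = 17 + 17 = 34 — holds.
#5 S + Q + V = 11 + 20 + 4 = 35 — holds.
#6 V + W = 4 + 17 = 21; 21 ≤ 23 — holds.
#7 values 4 <= 17 <= 18 — holds.
#8 W = 17 = 17 (first disjunct) — holds.
#9 T=18, W=17, S=11; 1 of them equals 18 — holds.
#10 T * Q = 18 * 20 = 360 — holds.

Yes — all constraints hold.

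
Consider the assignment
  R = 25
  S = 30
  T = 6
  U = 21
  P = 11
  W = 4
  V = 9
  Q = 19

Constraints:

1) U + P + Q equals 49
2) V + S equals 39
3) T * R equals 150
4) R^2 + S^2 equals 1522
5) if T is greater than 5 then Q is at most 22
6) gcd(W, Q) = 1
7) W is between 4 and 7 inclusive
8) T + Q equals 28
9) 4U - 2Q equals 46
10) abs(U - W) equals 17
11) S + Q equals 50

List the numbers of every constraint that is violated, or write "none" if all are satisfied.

1) U + P + Q = 21 + 11 + 19 = 51, not 49 — violated.
2) V + S = 9 + 30 = 39 — OK.
3) T * R = 6 * 25 = 150 — OK.
4) R^2 + S^2 = 25^2 + 30^2 = 625 + 900 = 1525, not 1522 — violated.
5) T = 6 > 5, so we need Q ≤ 22; Q = 19 ≤ 22 — OK.
6) gcd(4, 19) = 1 — OK.
7) W = 4 lies in [4, 7] — OK.
8) T + Q = 6 + 19 = 25, not 28 — violated.
9) 4U - 2Q = 4(21) - 2(19) = 46 — OK.
10) abs(21 - 4) = 17 — OK.
11) S + Q = 30 + 19 = 49, not 50 — violated.

Constraints 1, 4, 8, and 11 are violated.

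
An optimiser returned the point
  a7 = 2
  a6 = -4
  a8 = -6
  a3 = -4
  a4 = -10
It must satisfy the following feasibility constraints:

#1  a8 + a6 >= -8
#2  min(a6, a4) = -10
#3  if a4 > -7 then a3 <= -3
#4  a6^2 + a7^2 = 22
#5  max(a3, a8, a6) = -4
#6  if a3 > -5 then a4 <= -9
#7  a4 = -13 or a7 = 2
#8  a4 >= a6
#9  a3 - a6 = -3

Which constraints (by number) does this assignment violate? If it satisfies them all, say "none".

#1 a8 + a6 = -6 + (-4) = -10; -10 < -8, bound -8 not met — does not hold.
#2 min(-4, -10) = -10 — holds.
#3 a4 = -10, not > -7; antecedent false, conditional vacuously true — holds.
#4 a6^2 + a7^2 = (-4)^2 + 2^2 = 16 + 4 = 20, not 22 — does not hold.
#5 max(-4, -6, -4) = -4 — holds.
#6 a3 = -4 > -5, so we need a4 ≤ -9; a4 = -10 ≤ -9 — holds.
#7 a4 = -10 ≠ -13, but a7 = 2 = 2 (second disjunct) — holds.
#8 a4 = -10, a6 = -4; -10 < -4 (want ≥) — does not hold.
#9 a3 - a6 = -4 - (-4) = 0, not -3 — does not hold.

Constraints 1, 4, 8, and 9 do not hold.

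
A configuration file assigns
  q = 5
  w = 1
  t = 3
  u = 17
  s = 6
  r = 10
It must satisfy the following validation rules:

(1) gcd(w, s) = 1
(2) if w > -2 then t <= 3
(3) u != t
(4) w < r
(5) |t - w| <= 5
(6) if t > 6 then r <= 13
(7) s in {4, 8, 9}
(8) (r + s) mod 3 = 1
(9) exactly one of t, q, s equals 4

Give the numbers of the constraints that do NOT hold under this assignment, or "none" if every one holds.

The assignment fails constraints 7 and 9.

(1) gcd(1, 6) = 1 — holds.
(2) w = 1 > -2, so we need t ≤ 3; t = 3 ≤ 3 — holds.
(3) u = 17, t = 3; distinct — holds.
(4) w = 1, r = 10; 1 < 10 — holds.
(5) |3 - 1| = 2; 2 ≤ 5 — holds.
(6) t = 3, not > 6; antecedent false, conditional vacuously true — holds.
(7) s = 6 is not in {4, 8, 9} — fails.
(8) r + s = 16; 16 mod 3 = 1 — holds.
(9) t=3, q=5, s=6; 0 of them equal 4, not exactly one — fails.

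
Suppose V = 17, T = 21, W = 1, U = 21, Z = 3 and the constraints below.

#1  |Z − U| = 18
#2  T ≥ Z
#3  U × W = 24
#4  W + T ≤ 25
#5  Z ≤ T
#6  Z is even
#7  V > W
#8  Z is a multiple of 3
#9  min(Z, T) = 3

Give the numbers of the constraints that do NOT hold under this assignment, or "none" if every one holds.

#1 |3 − 21| = 18 — OK.
#2 T = 21, Z = 3; 21 ≥ 3 — OK.
#3 U × W = 21 × 1 = 21, not 24 — violated.
#4 W + T = 1 + 21 = 22; 22 ≤ 25 — OK.
#5 Z = 3, T = 21; 3 ≤ 21 — OK.
#6 Z = 3 is odd — violated.
#7 V = 17, W = 1; 17 > 1 — OK.
#8 3 / 3 = 1, so 3 divides 3 — OK.
#9 min(3, 21) = 3 — OK.

Constraints 3 and 6 are violated.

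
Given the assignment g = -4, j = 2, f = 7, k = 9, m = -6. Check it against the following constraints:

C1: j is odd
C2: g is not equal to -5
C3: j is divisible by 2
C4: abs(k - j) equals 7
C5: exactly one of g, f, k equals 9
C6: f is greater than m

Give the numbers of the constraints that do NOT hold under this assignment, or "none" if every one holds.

Constraint 1 does not hold.

C1: j = 2 is even — fails.
C2: g = -4, and -4 ≠ -5 — holds.
C3: 2 / 2 = 1, so 2 divides 2 — holds.
C4: abs(9 - 2) = 7 — holds.
C5: g=-4, f=7, k=9; 1 of them equals 9 — holds.
C6: f = 7, m = -6; 7 > -6 — holds.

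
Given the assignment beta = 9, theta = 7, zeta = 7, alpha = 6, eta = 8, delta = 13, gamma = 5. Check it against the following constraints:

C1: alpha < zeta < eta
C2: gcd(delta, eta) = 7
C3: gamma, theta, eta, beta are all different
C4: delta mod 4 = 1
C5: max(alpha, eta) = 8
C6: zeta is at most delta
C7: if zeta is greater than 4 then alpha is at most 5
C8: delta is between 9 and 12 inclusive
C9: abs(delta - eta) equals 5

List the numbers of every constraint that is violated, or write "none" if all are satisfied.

The assignment fails constraints 2, 7, 8.

C1: values 6 < 7 < 8 — holds.
C2: gcd(13, 8) = 1, not 7 — fails.
C3: values 5, 7, 8, 9 are pairwise distinct — holds.
C4: 13 mod 4 = 1 — holds.
C5: max(6, 8) = 8 — holds.
C6: zeta = 7, delta = 13; 7 ≤ 13 — holds.
C7: zeta = 7 > 4, so we need alpha ≤ 5; but alpha = 6 > 5 — fails.
C8: delta = 13 is outside [9, 12] — fails.
C9: abs(13 - 8) = 5 — holds.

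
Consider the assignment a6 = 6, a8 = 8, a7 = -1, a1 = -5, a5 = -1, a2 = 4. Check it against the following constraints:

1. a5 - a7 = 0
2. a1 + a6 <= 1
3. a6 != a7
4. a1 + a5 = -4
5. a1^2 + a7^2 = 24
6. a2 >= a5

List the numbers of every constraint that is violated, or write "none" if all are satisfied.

1. a5 - a7 = -1 - (-1) = 0 — satisfied.
2. a1 + a6 = -5 + 6 = 1; 1 ≤ 1 — satisfied.
3. a6 = 6, a7 = -1; distinct — satisfied.
4. a1 + a5 = -5 + (-1) = -6, not -4 — violated.
5. a1^2 + a7^2 = (-5)^2 + (-1)^2 = 25 + 1 = 26, not 24 — violated.
6. a2 = 4, a5 = -1; 4 ≥ -1 — satisfied.

Violated: 4 and 5.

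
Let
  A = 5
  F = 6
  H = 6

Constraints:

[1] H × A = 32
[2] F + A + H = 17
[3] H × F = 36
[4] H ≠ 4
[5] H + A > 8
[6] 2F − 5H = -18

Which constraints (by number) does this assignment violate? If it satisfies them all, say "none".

Constraint 1 is violated.

[1] H × A = 6 × 5 = 30, not 32 — violated.
[2] F + A + H = 6 + 5 + 6 = 17 — satisfied.
[3] H × F = 6 × 6 = 36 — satisfied.
[4] H = 6, and 6 ≠ 4 — satisfied.
[5] H + A = 6 + 5 = 11; 11 > 8 — satisfied.
[6] 2F − 5H = 2(6) − 5(6) = -18 — satisfied.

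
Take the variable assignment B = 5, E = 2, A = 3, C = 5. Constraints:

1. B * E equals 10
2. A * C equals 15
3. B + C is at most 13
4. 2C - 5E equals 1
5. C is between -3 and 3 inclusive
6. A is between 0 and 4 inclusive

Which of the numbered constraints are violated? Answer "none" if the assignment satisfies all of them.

No — constraints 4 and 5 are not satisfied.

1. B * E = 5 * 2 = 10  ✓
2. A * C = 3 * 5 = 15  ✓
3. B + C = 5 + 5 = 10; 10 ≤ 13  ✓
4. 2C - 5E = 2(5) - 5(2) = 0, not 1  ✗
5. C = 5 is outside [-3, 3]  ✗
6. A = 3 lies in [0, 4]  ✓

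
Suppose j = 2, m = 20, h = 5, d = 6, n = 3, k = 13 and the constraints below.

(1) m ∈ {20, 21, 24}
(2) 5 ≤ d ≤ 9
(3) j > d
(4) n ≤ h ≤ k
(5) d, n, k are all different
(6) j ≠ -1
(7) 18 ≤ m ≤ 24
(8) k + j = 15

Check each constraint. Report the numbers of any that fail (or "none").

(1) m = 20 is in {20, 21, 24} — satisfied.
(2) d = 6 lies in [5, 9] — satisfied.
(3) j = 2, d = 6; 2 ≤ 6 (want >) — violated.
(4) values 3 ≤ 5 ≤ 13 — satisfied.
(5) values 6, 3, 13 are pairwise distinct — satisfied.
(6) j = 2, and 2 ≠ -1 — satisfied.
(7) m = 20 lies in [18, 24] — satisfied.
(8) k + j = 13 + 2 = 15 — satisfied.

Violated: 3.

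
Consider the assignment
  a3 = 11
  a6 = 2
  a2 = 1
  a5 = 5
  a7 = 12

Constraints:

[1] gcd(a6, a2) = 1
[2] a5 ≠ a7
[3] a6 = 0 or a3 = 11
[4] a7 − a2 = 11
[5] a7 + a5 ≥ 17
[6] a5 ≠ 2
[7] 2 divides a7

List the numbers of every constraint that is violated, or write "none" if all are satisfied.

No violations.

[1] gcd(2, 1) = 1  yes
[2] a5 = 5, a7 = 12; distinct  yes
[3] a6 = 2 ≠ 0, but a3 = 11 = 11 (second disjunct)  yes
[4] a7 − a2 = 12 − 1 = 11  yes
[5] a7 + a5 = 12 + 5 = 17; 17 ≥ 17  yes
[6] a5 = 5, and 5 ≠ 2  yes
[7] 12 / 2 = 6, so 2 divides 12  yes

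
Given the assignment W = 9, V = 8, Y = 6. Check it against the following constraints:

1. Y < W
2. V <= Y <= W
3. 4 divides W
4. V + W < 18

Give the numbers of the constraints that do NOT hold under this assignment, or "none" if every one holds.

1. Y = 6, W = 9; 6 < 9 — holds.
2. values 8, 6, 9; V = 8 is not <= Y = 6 — fails.
3. 9 = 4*2 + 1, so 4 does not divide 9 — fails.
4. V + W = 8 + 9 = 17; 17 < 18 — holds.

No — constraints 2, 3 are not satisfied.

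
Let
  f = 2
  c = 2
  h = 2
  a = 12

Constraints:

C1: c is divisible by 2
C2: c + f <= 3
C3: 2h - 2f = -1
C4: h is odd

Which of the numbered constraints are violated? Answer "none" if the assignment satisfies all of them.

Constraints 2, 3, and 4 are violated.

C1: 2 / 2 = 1, so 2 divides 2 — holds.
C2: c + f = 2 + 2 = 4; 4 > 3, bound 3 not met — does not hold.
C3: 2h - 2f = 2(2) - 2(2) = 0, not -1 — does not hold.
C4: h = 2 is even — does not hold.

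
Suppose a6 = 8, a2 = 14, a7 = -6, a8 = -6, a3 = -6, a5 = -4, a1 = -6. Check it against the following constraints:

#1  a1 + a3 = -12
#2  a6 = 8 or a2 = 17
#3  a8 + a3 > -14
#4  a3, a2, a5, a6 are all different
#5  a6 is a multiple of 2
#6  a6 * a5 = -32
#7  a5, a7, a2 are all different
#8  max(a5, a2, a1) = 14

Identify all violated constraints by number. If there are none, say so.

None — every constraint holds.

#1 a1 + a3 = -6 + (-6) = -12  holds
#2 a6 = 8 = 8 (first disjunct)  holds
#3 a8 + a3 = -6 + (-6) = -12; -12 > -14  holds
#4 values -6, 14, -4, 8 are pairwise distinct  holds
#5 8 / 2 = 4, so 2 divides 8  holds
#6 a6 * a5 = 8 * (-4) = -32  holds
#7 values -4, -6, 14 are pairwise distinct  holds
#8 max(-4, 14, -6) = 14  holds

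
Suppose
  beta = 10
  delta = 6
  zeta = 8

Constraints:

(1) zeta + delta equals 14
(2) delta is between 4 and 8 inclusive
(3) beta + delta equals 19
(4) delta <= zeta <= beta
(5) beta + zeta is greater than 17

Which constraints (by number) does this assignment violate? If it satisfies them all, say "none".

No — constraint 3 is not satisfied.

(1) zeta + delta = 8 + 6 = 14  true
(2) delta = 6 lies in [4, 8]  true
(3) beta + delta = 10 + 6 = 16, not 19  false
(4) values 6 <= 8 <= 10  true
(5) beta + zeta = 10 + 8 = 18; 18 > 17  true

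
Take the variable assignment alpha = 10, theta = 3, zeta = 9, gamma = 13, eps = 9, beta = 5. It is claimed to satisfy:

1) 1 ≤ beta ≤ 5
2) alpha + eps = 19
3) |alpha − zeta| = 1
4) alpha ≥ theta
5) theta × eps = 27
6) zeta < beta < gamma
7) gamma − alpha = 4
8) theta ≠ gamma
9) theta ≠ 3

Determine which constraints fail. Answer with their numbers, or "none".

Violated: 6, 7, and 9.

1) beta = 5 lies in [1, 5]  ✔
2) alpha + eps = 10 + 9 = 19  ✔
3) |10 − 9| = 1  ✔
4) alpha = 10, theta = 3; 10 ≥ 3  ✔
5) theta × eps = 3 × 9 = 27  ✔
6) values 9, 5, 13; zeta = 9 is not < beta = 5  ✘
7) gamma − alpha = 13 − 10 = 3, not 4  ✘
8) theta = 3, gamma = 13; distinct  ✔
9) theta = 3, but 3 is required to differ  ✘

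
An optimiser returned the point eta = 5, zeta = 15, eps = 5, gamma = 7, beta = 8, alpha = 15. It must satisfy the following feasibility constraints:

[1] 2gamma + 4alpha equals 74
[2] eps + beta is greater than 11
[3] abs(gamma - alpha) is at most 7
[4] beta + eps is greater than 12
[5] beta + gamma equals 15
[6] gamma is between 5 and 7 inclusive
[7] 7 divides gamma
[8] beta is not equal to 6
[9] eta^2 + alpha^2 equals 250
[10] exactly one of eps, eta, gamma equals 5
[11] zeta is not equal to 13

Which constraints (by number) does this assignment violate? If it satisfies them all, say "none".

The assignment fails constraints 3, 10.

[1] 2gamma + 4alpha = 2(7) + 4(15) = 74  true
[2] eps + beta = 5 + 8 = 13; 13 > 11  true
[3] abs(7 - 15) = 8; 8 > 7, exceeds bound 7  false
[4] beta + eps = 8 + 5 = 13; 13 > 12  true
[5] beta + gamma = 8 + 7 = 15  true
[6] gamma = 7 lies in [5, 7]  true
[7] 7 / 7 = 1, so 7 divides 7  true
[8] beta = 8, and 8 ≠ 6  true
[9] eta^2 + alpha^2 = 5^2 + 15^2 = 25 + 225 = 250  true
[10] eps=5, eta=5, gamma=7; 2 of them equal 5, not exactly one  false
[11] zeta = 15, and 15 ≠ 13  true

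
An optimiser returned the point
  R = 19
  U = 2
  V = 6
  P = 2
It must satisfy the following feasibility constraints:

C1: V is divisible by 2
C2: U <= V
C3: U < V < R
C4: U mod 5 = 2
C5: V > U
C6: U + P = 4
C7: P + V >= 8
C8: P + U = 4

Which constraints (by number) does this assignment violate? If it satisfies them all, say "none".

C1: 6 / 2 = 3, so 2 divides 6 — satisfied.
C2: U = 2, V = 6; 2 ≤ 6 — satisfied.
C3: values 2 < 6 < 19 — satisfied.
C4: 2 mod 5 = 2 — satisfied.
C5: V = 6, U = 2; 6 > 2 — satisfied.
C6: U + P = 2 + 2 = 4 — satisfied.
C7: P + V = 2 + 6 = 8; 8 ≥ 8 — satisfied.
C8: P + U = 2 + 2 = 4 — satisfied.

No violations.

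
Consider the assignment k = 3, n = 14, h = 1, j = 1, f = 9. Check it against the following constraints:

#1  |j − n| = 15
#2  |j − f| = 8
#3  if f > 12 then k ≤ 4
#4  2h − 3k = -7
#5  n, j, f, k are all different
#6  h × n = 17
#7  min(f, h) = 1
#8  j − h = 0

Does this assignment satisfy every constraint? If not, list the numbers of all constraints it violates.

#1 |1 − 14| = 13, not 15 — violated.
#2 |1 − 9| = 8 — satisfied.
#3 f = 9, not > 12; antecedent false, conditional vacuously true — satisfied.
#4 2h − 3k = 2(1) − 3(3) = -7 — satisfied.
#5 values 14, 1, 9, 3 are pairwise distinct — satisfied.
#6 h × n = 1 × 14 = 14, not 17 — violated.
#7 min(9, 1) = 1 — satisfied.
#8 j − h = 1 − 1 = 0 — satisfied.

No — constraints 1 and 6 are not satisfied.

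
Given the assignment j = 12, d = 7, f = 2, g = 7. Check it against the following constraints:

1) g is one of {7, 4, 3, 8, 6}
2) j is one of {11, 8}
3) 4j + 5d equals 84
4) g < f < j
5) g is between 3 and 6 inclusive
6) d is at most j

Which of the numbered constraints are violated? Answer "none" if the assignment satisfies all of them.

Constraints 2, 3, 4, and 5 do not hold.

1) g = 7 is in {7, 4, 3, 8, 6} — holds.
2) j = 12 is not in {11, 8} — does not hold.
3) 4j + 5d = 4(12) + 5(7) = 83, not 84 — does not hold.
4) values 7, 2, 12; g = 7 is not < f = 2 — does not hold.
5) g = 7 is outside [3, 6] — does not hold.
6) d = 7, j = 12; 7 ≤ 12 — holds.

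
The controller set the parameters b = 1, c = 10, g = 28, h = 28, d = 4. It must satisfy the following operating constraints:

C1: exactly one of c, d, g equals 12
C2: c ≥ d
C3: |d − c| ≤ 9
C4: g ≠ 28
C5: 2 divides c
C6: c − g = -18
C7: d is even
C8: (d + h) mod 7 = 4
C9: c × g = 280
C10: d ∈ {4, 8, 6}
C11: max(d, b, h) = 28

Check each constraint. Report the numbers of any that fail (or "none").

The assignment fails constraints 1 and 4.

C1: c=10, d=4, g=28; 0 of them equal 12, not exactly one  fails
C2: c = 10, d = 4; 10 ≥ 4  holds
C3: |4 − 10| = 6; 6 ≤ 9  holds
C4: g = 28, but 28 is required to differ  fails
C5: 10 / 2 = 5, so 2 divides 10  holds
C6: c − g = 10 − 28 = -18  holds
C7: d = 4 is even  holds
C8: d + h = 32; 32 mod 7 = 4  holds
C9: c × g = 10 × 28 = 280  holds
C10: d = 4 is in {4, 8, 6}  holds
C11: max(4, 1, 28) = 28  holds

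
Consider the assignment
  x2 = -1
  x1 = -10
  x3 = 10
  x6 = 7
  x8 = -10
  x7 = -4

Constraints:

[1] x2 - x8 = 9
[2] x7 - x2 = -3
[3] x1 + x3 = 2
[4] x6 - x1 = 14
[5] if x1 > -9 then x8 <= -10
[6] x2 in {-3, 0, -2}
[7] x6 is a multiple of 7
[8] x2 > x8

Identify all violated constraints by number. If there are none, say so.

Violated: 3, 4, and 6.

[1] x2 - x8 = -1 - (-10) = 9  OK
[2] x7 - x2 = -4 - (-1) = -3  OK
[3] x1 + x3 = -10 + 10 = 0, not 2  FAIL
[4] x6 - x1 = 7 - (-10) = 17, not 14  FAIL
[5] x1 = -10, not > -9; antecedent false, conditional vacuously true  OK
[6] x2 = -1 is not in {-3, 0, -2}  FAIL
[7] 7 / 7 = 1, so 7 divides 7  OK
[8] x2 = -1, x8 = -10; -1 > -10  OK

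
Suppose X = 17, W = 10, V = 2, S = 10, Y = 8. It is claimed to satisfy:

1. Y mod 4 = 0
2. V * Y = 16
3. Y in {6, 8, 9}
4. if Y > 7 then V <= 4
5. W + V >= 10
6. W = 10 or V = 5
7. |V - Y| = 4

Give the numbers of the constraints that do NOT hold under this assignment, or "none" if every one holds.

1. 8 mod 4 = 0 — holds.
2. V * Y = 2 * 8 = 16 — holds.
3. Y = 8 is in {6, 8, 9} — holds.
4. Y = 8 > 7, so we need V ≤ 4; V = 2 ≤ 4 — holds.
5. W + V = 10 + 2 = 12; 12 ≥ 10 — holds.
6. W = 10 = 10 (first disjunct) — holds.
7. |2 - 8| = 6, not 4 — does not hold.

Constraint 7 does not hold.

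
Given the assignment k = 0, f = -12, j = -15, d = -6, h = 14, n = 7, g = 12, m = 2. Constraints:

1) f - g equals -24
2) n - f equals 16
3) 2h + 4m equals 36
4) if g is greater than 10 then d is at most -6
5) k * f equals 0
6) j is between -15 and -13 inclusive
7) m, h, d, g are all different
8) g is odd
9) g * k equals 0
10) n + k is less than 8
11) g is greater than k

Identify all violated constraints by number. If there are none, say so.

Constraints 2, 8 do not hold.

1) f - g = -12 - 12 = -24  ✔
2) n - f = 7 - (-12) = 19, not 16  ✘
3) 2h + 4m = 2(14) + 4(2) = 36  ✔
4) g = 12 > 10, so we need d ≤ -6; d = -6 ≤ -6  ✔
5) k * f = 0 * (-12) = 0  ✔
6) j = -15 lies in [-15, -13]  ✔
7) values 2, 14, -6, 12 are pairwise distinct  ✔
8) g = 12 is even  ✘
9) g * k = 12 * 0 = 0  ✔
10) n + k = 7 + 0 = 7; 7 < 8  ✔
11) g = 12, k = 0; 12 > 0  ✔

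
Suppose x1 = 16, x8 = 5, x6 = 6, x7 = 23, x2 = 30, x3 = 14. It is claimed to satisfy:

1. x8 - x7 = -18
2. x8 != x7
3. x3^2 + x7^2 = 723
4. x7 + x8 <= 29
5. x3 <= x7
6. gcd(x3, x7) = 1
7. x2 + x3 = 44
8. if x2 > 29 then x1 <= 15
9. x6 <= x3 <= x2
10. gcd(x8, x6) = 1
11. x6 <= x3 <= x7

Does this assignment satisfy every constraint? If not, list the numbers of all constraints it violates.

1. x8 - x7 = 5 - 23 = -18 — holds.
2. x8 = 5, x7 = 23; distinct — holds.
3. x3^2 + x7^2 = 14^2 + 23^2 = 196 + 529 = 725, not 723 — does not hold.
4. x7 + x8 = 23 + 5 = 28; 28 ≤ 29 — holds.
5. x3 = 14, x7 = 23; 14 ≤ 23 — holds.
6. gcd(14, 23) = 1 — holds.
7. x2 + x3 = 30 + 14 = 44 — holds.
8. x2 = 30 > 29, so we need x1 ≤ 15; but x1 = 16 > 15 — does not hold.
9. values 6 <= 14 <= 30 — holds.
10. gcd(5, 6) = 1 — holds.
11. values 6 <= 14 <= 23 — holds.

Violated: 3 and 8.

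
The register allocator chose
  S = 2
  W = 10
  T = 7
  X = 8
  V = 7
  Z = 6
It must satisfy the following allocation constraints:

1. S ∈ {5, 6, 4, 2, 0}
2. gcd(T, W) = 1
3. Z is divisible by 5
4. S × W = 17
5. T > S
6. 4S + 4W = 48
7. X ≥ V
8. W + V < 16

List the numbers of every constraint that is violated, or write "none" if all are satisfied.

1. S = 2 is in {5, 6, 4, 2, 0} — OK.
2. gcd(7, 10) = 1 — OK.
3. 6 = 5×1 + 1, so 5 does not divide 6 — violated.
4. S × W = 2 × 10 = 20, not 17 — violated.
5. T = 7, S = 2; 7 > 2 — OK.
6. 4S + 4W = 4(2) + 4(10) = 48 — OK.
7. X = 8, V = 7; 8 ≥ 7 — OK.
8. W + V = 10 + 7 = 17; 17 ≥ 16, bound 16 not met — violated.

Constraints 3, 4, and 8 do not hold.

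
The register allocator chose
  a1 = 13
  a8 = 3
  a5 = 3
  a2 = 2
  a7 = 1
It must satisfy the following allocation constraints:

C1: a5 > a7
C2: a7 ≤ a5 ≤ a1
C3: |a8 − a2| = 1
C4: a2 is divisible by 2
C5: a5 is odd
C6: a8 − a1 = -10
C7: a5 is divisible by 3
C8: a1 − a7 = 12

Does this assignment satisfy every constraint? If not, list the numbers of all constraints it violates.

C1: a5 = 3, a7 = 1; 3 > 1 — satisfied.
C2: values 1 ≤ 3 ≤ 13 — satisfied.
C3: |3 − 2| = 1 — satisfied.
C4: 2 / 2 = 1, so 2 divides 2 — satisfied.
C5: a5 = 3 is odd — satisfied.
C6: a8 − a1 = 3 − 13 = -10 — satisfied.
C7: 3 / 3 = 1, so 3 divides 3 — satisfied.
C8: a1 − a7 = 13 − 1 = 12 — satisfied.

No violations.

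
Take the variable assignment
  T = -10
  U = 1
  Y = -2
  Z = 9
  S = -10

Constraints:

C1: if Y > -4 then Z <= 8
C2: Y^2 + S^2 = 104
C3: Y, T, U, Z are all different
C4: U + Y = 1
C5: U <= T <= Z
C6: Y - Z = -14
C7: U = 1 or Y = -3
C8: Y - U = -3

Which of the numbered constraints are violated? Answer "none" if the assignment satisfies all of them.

The assignment fails constraints 1, 4, 5, 6.

C1: Y = -2 > -4, so we need Z ≤ 8; but Z = 9 > 8 — fails.
C2: Y^2 + S^2 = (-2)^2 + (-10)^2 = 4 + 100 = 104 — holds.
C3: values -2, -10, 1, 9 are pairwise distinct — holds.
C4: U + Y = 1 + (-2) = -1, not 1 — fails.
C5: values 1, -10, 9; U = 1 is not <= T = -10 — fails.
C6: Y - Z = -2 - 9 = -11, not -14 — fails.
C7: U = 1 = 1 (first disjunct) — holds.
C8: Y - U = -2 - 1 = -3 — holds.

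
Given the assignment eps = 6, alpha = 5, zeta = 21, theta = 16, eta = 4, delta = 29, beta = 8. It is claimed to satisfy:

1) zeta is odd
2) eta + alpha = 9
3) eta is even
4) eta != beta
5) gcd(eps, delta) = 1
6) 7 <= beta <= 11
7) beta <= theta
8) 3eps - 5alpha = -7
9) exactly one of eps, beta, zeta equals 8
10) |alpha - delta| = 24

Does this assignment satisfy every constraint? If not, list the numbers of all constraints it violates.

1) zeta = 21 is odd — holds.
2) eta + alpha = 4 + 5 = 9 — holds.
3) eta = 4 is even — holds.
4) eta = 4, beta = 8; distinct — holds.
5) gcd(6, 29) = 1 — holds.
6) beta = 8 lies in [7, 11] — holds.
7) beta = 8, theta = 16; 8 ≤ 16 — holds.
8) 3eps - 5alpha = 3(6) - 5(5) = -7 — holds.
9) eps=6, beta=8, zeta=21; 1 of them equals 8 — holds.
10) |5 - 29| = 24 — holds.

None — every constraint holds.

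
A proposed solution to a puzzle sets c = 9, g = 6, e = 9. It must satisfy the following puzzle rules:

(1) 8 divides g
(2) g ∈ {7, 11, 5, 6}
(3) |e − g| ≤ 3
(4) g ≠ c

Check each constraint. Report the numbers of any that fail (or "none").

Constraint 1 is violated.

(1) 6 = 8×0 + 6, so 8 does not divide 6  ✗
(2) g = 6 is in {7, 11, 5, 6}  ✓
(3) |9 − 6| = 3; 3 ≤ 3  ✓
(4) g = 6, c = 9; distinct  ✓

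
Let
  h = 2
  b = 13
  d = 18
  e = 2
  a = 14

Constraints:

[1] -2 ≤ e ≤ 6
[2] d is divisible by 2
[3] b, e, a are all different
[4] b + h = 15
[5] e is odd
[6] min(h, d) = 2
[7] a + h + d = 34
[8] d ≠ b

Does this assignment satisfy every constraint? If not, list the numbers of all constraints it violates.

Constraint 5 is violated.

[1] e = 2 lies in [-2, 6]  ✓
[2] 18 / 2 = 9, so 2 divides 18  ✓
[3] values 13, 2, 14 are pairwise distinct  ✓
[4] b + h = 13 + 2 = 15  ✓
[5] e = 2 is even  ✗
[6] min(2, 18) = 2  ✓
[7] a + h + d = 14 + 2 + 18 = 34  ✓
[8] d = 18, b = 13; distinct  ✓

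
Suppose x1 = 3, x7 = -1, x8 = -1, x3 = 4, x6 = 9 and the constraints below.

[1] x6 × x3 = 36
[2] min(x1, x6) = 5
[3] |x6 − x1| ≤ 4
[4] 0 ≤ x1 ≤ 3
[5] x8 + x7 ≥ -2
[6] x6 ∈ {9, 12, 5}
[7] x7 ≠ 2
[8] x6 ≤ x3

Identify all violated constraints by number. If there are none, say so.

[1] x6 × x3 = 9 × 4 = 36  holds
[2] min(3, 9) = 3, not 5  fails
[3] |9 − 3| = 6; 6 > 4, exceeds bound 4  fails
[4] x1 = 3 lies in [0, 3]  holds
[5] x8 + x7 = -1 + (-1) = -2; -2 ≥ -2  holds
[6] x6 = 9 is in {9, 12, 5}  holds
[7] x7 = -1, and -1 ≠ 2  holds
[8] x6 = 9, x3 = 4; 9 > 4 (want ≤)  fails

No — constraints 2, 3, 8 are not satisfied.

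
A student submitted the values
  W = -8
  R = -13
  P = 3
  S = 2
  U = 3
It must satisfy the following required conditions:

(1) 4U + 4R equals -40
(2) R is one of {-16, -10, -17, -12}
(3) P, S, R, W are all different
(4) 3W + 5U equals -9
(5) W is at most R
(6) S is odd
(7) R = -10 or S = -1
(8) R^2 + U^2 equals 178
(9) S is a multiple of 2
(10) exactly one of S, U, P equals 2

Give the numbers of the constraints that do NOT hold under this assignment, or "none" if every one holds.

(1) 4U + 4R = 4(3) + 4(-13) = -40 — OK.
(2) R = -13 is not in {-16, -10, -17, -12} — violated.
(3) values 3, 2, -13, -8 are pairwise distinct — OK.
(4) 3W + 5U = 3(-8) + 5(3) = -9 — OK.
(5) W = -8, R = -13; -8 > -13 (want ≤) — violated.
(6) S = 2 is even — violated.
(7) R = -13 ≠ -10 and S = 2 ≠ -1; both disjuncts false — violated.
(8) R^2 + U^2 = (-13)^2 + 3^2 = 169 + 9 = 178 — OK.
(9) 2 / 2 = 1, so 2 divides 2 — OK.
(10) S=2, U=3, P=3; 1 of them equals 2 — OK.

Violated: 2, 5, 6, and 7.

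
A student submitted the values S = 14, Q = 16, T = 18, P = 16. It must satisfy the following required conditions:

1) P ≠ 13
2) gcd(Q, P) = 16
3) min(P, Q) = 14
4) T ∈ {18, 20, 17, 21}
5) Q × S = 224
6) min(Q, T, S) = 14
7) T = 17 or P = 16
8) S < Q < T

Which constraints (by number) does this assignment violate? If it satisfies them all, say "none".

1) P = 16, and 16 ≠ 13 — holds.
2) gcd(16, 16) = 16 — holds.
3) min(16, 16) = 16, not 14 — does not hold.
4) T = 18 is in {18, 20, 17, 21} — holds.
5) Q × S = 16 × 14 = 224 — holds.
6) min(16, 18, 14) = 14 — holds.
7) T = 18 ≠ 17, but P = 16 = 16 (second disjunct) — holds.
8) values 14 < 16 < 18 — holds.

No — constraint 3 is not satisfied.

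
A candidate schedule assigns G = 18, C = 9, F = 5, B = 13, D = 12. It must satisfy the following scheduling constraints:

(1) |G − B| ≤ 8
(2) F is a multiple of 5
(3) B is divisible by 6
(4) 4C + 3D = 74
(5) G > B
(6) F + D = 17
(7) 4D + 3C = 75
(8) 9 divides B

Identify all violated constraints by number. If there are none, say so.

No — constraints 3, 4, and 8 are not satisfied.

(1) |18 − 13| = 5; 5 ≤ 8  ✔
(2) 5 / 5 = 1, so 5 divides 5  ✔
(3) 13 = 6×2 + 1, so 6 does not divide 13  ✘
(4) 4C + 3D = 4(9) + 3(12) = 72, not 74  ✘
(5) G = 18, B = 13; 18 > 13  ✔
(6) F + D = 5 + 12 = 17  ✔
(7) 4D + 3C = 4(12) + 3(9) = 75  ✔
(8) 13 = 9×1 + 4, so 9 does not divide 13  ✘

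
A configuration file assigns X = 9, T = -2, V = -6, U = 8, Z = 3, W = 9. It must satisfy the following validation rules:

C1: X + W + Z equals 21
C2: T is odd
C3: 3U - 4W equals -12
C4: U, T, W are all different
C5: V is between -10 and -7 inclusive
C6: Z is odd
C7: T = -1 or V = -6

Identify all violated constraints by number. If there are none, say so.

Violated: 2 and 5.

C1: X + W + Z = 9 + 9 + 3 = 21  OK
C2: T = -2 is even  FAIL
C3: 3U - 4W = 3(8) - 4(9) = -12  OK
C4: values 8, -2, 9 are pairwise distinct  OK
C5: V = -6 is outside [-10, -7]  FAIL
C6: Z = 3 is odd  OK
C7: T = -2 ≠ -1, but V = -6 = -6 (second disjunct)  OK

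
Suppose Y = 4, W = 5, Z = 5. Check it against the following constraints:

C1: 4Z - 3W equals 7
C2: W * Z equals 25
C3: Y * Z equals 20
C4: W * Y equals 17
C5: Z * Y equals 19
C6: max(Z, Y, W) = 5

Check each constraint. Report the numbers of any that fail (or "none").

The assignment fails constraints 1, 4, and 5.

C1: 4Z - 3W = 4(5) - 3(5) = 5, not 7 — does not hold.
C2: W * Z = 5 * 5 = 25 — holds.
C3: Y * Z = 4 * 5 = 20 — holds.
C4: W * Y = 5 * 4 = 20, not 17 — does not hold.
C5: Z * Y = 5 * 4 = 20, not 19 — does not hold.
C6: max(5, 4, 5) = 5 — holds.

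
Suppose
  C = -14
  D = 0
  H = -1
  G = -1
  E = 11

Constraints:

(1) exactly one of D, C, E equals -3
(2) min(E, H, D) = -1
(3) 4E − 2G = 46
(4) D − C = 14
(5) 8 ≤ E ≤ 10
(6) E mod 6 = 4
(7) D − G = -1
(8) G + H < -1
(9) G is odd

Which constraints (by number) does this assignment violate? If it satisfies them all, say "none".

(1) D=0, C=-14, E=11; 0 of them equal -3, not exactly one — does not hold.
(2) min(11, -1, 0) = -1 — holds.
(3) 4E − 2G = 4(11) − 2(-1) = 46 — holds.
(4) D − C = 0 − (-14) = 14 — holds.
(5) E = 11 is outside [8, 10] — does not hold.
(6) 11 mod 6 = 5, not 4 — does not hold.
(7) D − G = 0 − (-1) = 1, not -1 — does not hold.
(8) G + H = -1 + (-1) = -2; -2 < -1 — holds.
(9) G = -1 is odd — holds.

No — constraints 1, 5, 6, 7 are not satisfied.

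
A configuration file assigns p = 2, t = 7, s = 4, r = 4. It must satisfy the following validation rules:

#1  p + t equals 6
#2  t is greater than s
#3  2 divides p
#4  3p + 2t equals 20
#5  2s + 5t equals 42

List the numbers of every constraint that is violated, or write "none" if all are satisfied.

#1 p + t = 2 + 7 = 9, not 6 — fails.
#2 t = 7, s = 4; 7 > 4 — holds.
#3 2 / 2 = 1, so 2 divides 2 — holds.
#4 3p + 2t = 3(2) + 2(7) = 20 — holds.
#5 2s + 5t = 2(4) + 5(7) = 43, not 42 — fails.

The assignment fails constraints 1, 5.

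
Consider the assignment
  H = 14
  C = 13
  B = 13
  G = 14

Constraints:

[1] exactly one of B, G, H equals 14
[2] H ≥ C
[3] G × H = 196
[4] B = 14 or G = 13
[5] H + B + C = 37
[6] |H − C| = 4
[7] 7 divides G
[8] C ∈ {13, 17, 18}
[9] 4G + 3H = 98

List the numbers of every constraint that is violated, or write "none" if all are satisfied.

Violated: 1, 4, 5, 6.

[1] B=13, G=14, H=14; 2 of them equal 14, not exactly one — violated.
[2] H = 14, C = 13; 14 ≥ 13 — satisfied.
[3] G × H = 14 × 14 = 196 — satisfied.
[4] B = 13 ≠ 14 and G = 14 ≠ 13; both disjuncts false — violated.
[5] H + B + C = 14 + 13 + 13 = 40, not 37 — violated.
[6] |14 − 13| = 1, not 4 — violated.
[7] 14 / 7 = 2, so 7 divides 14 — satisfied.
[8] C = 13 is in {13, 17, 18} — satisfied.
[9] 4G + 3H = 4(14) + 3(14) = 98 — satisfied.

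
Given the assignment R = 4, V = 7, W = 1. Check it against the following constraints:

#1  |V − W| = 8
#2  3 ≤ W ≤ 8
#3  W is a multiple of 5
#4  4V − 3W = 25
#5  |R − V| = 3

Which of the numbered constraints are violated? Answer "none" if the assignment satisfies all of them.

#1 |7 − 1| = 6, not 8 — violated.
#2 W = 1 is outside [3, 8] — violated.
#3 1 = 5×0 + 1, so 5 does not divide 1 — violated.
#4 4V − 3W = 4(7) − 3(1) = 25 — OK.
#5 |4 − 7| = 3 — OK.

Violated: 1, 2, 3.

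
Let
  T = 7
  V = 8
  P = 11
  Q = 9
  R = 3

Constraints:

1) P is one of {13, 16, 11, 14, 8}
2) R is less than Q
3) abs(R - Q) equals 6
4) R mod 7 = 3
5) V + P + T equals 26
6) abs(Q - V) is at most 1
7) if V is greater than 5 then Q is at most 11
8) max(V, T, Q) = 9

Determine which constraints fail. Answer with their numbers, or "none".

The assignment satisfies every constraint.

1) P = 11 is in {13, 16, 11, 14, 8} — holds.
2) R = 3, Q = 9; 3 < 9 — holds.
3) abs(3 - 9) = 6 — holds.
4) 3 mod 7 = 3 — holds.
5) V + P + T = 8 + 11 + 7 = 26 — holds.
6) abs(9 - 8) = 1; 1 ≤ 1 — holds.
7) V = 8 > 5, so we need Q ≤ 11; Q = 9 ≤ 11 — holds.
8) max(8, 7, 9) = 9 — holds.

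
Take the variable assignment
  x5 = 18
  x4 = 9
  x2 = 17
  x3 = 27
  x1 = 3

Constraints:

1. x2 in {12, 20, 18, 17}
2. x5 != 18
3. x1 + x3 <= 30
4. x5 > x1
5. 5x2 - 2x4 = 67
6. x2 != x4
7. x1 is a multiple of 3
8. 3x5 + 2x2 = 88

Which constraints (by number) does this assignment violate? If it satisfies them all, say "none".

The assignment fails constraint 2.

1. x2 = 17 is in {12, 20, 18, 17} — holds.
2. x5 = 18, but 18 is required to differ — fails.
3. x1 + x3 = 3 + 27 = 30; 30 ≤ 30 — holds.
4. x5 = 18, x1 = 3; 18 > 3 — holds.
5. 5x2 - 2x4 = 5(17) - 2(9) = 67 — holds.
6. x2 = 17, x4 = 9; distinct — holds.
7. 3 / 3 = 1, so 3 divides 3 — holds.
8. 3x5 + 2x2 = 3(18) + 2(17) = 88 — holds.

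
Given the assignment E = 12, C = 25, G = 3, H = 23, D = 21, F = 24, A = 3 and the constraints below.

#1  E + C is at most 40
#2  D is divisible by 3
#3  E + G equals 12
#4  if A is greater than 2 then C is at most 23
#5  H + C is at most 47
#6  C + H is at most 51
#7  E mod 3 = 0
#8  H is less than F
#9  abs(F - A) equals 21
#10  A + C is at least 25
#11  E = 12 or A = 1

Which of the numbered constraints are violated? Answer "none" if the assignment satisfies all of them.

#1 E + C = 12 + 25 = 37; 37 ≤ 40 — holds.
#2 21 / 3 = 7, so 3 divides 21 — holds.
#3 E + G = 12 + 3 = 15, not 12 — does not hold.
#4 A = 3 > 2, so we need C ≤ 23; but C = 25 > 23 — does not hold.
#5 H + C = 23 + 25 = 48; 48 > 47, bound 47 not met — does not hold.
#6 C + H = 25 + 23 = 48; 48 ≤ 51 — holds.
#7 12 mod 3 = 0 — holds.
#8 H = 23, F = 24; 23 < 24 — holds.
#9 abs(24 - 3) = 21 — holds.
#10 A + C = 3 + 25 = 28; 28 ≥ 25 — holds.
#11 E = 12 = 12 (first disjunct) — holds.

Violated: 3, 4, 5.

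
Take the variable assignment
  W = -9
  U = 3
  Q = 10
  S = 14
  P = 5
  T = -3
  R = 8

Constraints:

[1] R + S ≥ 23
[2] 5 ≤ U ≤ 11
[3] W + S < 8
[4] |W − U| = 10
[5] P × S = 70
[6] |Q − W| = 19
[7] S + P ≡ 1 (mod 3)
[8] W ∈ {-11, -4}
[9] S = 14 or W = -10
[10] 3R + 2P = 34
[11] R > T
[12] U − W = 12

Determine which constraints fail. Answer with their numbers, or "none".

[1] R + S = 8 + 14 = 22; 22 < 23, bound 23 not met — violated.
[2] U = 3 is outside [5, 11] — violated.
[3] W + S = -9 + 14 = 5; 5 < 8 — OK.
[4] |-9 − 3| = 12, not 10 — violated.
[5] P × S = 5 × 14 = 70 — OK.
[6] |10 − (-9)| = 19 — OK.
[7] S + P = 19; 19 mod 3 = 1 — OK.
[8] W = -9 is not in {-11, -4} — violated.
[9] S = 14 = 14 (first disjunct) — OK.
[10] 3R + 2P = 3(8) + 2(5) = 34 — OK.
[11] R = 8, T = -3; 8 > -3 — OK.
[12] U − W = 3 − (-9) = 12 — OK.

No — constraints 1, 2, 4, and 8 are not satisfied.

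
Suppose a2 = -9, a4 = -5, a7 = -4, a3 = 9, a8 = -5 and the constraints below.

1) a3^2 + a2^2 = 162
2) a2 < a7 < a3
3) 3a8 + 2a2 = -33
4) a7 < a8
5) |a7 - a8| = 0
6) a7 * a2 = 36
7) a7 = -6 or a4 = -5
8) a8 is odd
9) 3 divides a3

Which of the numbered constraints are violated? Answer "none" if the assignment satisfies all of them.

Constraints 4 and 5 do not hold.

1) a3^2 + a2^2 = 9^2 + (-9)^2 = 81 + 81 = 162  holds
2) values -9 < -4 < 9  holds
3) 3a8 + 2a2 = 3(-5) + 2(-9) = -33  holds
4) a7 = -4, a8 = -5; -4 ≥ -5 (want <)  fails
5) |-4 - (-5)| = 1, not 0  fails
6) a7 * a2 = -4 * (-9) = 36  holds
7) a7 = -4 ≠ -6, but a4 = -5 = -5 (second disjunct)  holds
8) a8 = -5 is odd  holds
9) 9 / 3 = 3, so 3 divides 9  holds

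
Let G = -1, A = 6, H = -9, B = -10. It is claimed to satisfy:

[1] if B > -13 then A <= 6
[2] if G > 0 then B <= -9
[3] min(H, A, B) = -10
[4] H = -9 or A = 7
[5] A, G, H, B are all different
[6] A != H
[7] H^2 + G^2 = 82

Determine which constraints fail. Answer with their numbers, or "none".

No violations.

[1] B = -10 > -13, so we need A ≤ 6; A = 6 ≤ 6  ✔
[2] G = -1, not > 0; antecedent false, conditional vacuously true  ✔
[3] min(-9, 6, -10) = -10  ✔
[4] H = -9 = -9 (first disjunct)  ✔
[5] values 6, -1, -9, -10 are pairwise distinct  ✔
[6] A = 6, H = -9; distinct  ✔
[7] H^2 + G^2 = (-9)^2 + (-1)^2 = 81 + 1 = 82  ✔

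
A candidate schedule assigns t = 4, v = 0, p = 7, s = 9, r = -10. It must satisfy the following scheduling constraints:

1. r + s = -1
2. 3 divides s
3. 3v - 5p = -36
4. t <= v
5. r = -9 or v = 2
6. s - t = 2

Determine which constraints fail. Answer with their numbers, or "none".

1. r + s = -10 + 9 = -1  yes
2. 9 / 3 = 3, so 3 divides 9  yes
3. 3v - 5p = 3(0) - 5(7) = -35, not -36  no
4. t = 4, v = 0; 4 > 0 (want ≤)  no
5. r = -10 ≠ -9 and v = 0 ≠ 2; both disjuncts false  no
6. s - t = 9 - 4 = 5, not 2  no

Violated: 3, 4, 5, and 6.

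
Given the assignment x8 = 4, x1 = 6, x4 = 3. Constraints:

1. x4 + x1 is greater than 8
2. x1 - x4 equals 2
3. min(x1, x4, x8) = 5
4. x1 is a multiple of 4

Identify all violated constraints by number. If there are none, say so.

No — constraints 2, 3, and 4 are not satisfied.

1. x4 + x1 = 3 + 6 = 9; 9 > 8 — satisfied.
2. x1 - x4 = 6 - 3 = 3, not 2 — violated.
3. min(6, 3, 4) = 3, not 5 — violated.
4. 6 = 4*1 + 2, so 4 does not divide 6 — violated.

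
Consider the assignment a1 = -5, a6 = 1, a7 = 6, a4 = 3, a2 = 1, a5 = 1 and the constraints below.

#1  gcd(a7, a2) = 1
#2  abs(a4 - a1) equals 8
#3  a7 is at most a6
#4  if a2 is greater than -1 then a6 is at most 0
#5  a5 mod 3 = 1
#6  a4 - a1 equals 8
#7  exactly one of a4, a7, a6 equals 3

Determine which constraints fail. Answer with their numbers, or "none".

Constraints 3, 4 are violated.

#1 gcd(6, 1) = 1  ✔
#2 abs(3 - (-5)) = 8  ✔
#3 a7 = 6, a6 = 1; 6 > 1 (want ≤)  ✘
#4 a2 = 1 > -1, so we need a6 ≤ 0; but a6 = 1 > 0  ✘
#5 1 mod 3 = 1  ✔
#6 a4 - a1 = 3 - (-5) = 8  ✔
#7 a4=3, a7=6, a6=1; 1 of them equals 3  ✔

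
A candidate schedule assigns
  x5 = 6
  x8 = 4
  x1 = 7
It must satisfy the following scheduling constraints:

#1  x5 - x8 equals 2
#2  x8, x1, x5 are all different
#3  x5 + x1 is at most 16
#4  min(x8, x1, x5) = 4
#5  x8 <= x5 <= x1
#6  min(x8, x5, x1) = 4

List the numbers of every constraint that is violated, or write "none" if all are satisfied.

#1 x5 - x8 = 6 - 4 = 2 — holds.
#2 values 4, 7, 6 are pairwise distinct — holds.
#3 x5 + x1 = 6 + 7 = 13; 13 ≤ 16 — holds.
#4 min(4, 7, 6) = 4 — holds.
#5 values 4 <= 6 <= 7 — holds.
#6 min(4, 6, 7) = 4 — holds.

Yes — all constraints hold.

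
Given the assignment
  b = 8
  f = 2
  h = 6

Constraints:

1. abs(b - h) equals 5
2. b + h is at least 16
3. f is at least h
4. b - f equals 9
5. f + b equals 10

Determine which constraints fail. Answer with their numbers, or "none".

Violated: 1, 2, 3, 4.

1. abs(8 - 6) = 2, not 5 — fails.
2. b + h = 8 + 6 = 14; 14 < 16, bound 16 not met — fails.
3. f = 2, h = 6; 2 < 6 (want ≥) — fails.
4. b - f = 8 - 2 = 6, not 9 — fails.
5. f + b = 2 + 8 = 10 — holds.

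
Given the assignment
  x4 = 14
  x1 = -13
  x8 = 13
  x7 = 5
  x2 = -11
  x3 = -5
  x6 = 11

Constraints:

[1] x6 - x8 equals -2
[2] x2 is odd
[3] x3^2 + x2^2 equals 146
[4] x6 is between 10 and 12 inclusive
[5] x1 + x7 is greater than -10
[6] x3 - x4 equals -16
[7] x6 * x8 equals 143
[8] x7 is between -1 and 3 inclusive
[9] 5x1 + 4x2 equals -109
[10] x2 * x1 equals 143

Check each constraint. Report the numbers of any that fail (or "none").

[1] x6 - x8 = 11 - 13 = -2 — OK.
[2] x2 = -11 is odd — OK.
[3] x3^2 + x2^2 = (-5)^2 + (-11)^2 = 25 + 121 = 146 — OK.
[4] x6 = 11 lies in [10, 12] — OK.
[5] x1 + x7 = -13 + 5 = -8; -8 > -10 — OK.
[6] x3 - x4 = -5 - 14 = -19, not -16 — violated.
[7] x6 * x8 = 11 * 13 = 143 — OK.
[8] x7 = 5 is outside [-1, 3] — violated.
[9] 5x1 + 4x2 = 5(-13) + 4(-11) = -109 — OK.
[10] x2 * x1 = -11 * (-13) = 143 — OK.

Constraints 6 and 8 are violated.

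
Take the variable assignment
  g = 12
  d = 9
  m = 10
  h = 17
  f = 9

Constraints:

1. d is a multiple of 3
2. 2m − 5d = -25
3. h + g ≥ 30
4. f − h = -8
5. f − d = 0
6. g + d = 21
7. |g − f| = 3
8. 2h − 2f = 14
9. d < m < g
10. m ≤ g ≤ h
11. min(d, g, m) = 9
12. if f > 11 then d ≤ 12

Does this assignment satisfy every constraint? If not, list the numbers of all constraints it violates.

The assignment fails constraints 3 and 8.

1. 9 / 3 = 3, so 3 divides 9 — holds.
2. 2m − 5d = 2(10) − 5(9) = -25 — holds.
3. h + g = 17 + 12 = 29; 29 < 30, bound 30 not met — fails.
4. f − h = 9 − 17 = -8 — holds.
5. f − d = 9 − 9 = 0 — holds.
6. g + d = 12 + 9 = 21 — holds.
7. |12 − 9| = 3 — holds.
8. 2h − 2f = 2(17) − 2(9) = 16, not 14 — fails.
9. values 9 < 10 < 12 — holds.
10. values 10 ≤ 12 ≤ 17 — holds.
11. min(9, 12, 10) = 9 — holds.
12. f = 9, not > 11; antecedent false, conditional vacuously true — holds.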